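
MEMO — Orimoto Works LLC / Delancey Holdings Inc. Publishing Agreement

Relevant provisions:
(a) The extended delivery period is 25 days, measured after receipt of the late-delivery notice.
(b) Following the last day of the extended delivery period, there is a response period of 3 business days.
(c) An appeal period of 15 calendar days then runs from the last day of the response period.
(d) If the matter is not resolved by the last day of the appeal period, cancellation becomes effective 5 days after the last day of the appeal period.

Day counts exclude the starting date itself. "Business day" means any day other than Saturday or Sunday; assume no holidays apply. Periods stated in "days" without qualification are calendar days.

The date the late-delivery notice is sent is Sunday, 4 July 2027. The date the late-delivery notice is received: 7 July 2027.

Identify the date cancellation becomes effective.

24 August 2027

The last day of the extended delivery period: 25 calendar days after 7 July 2027 is 1 August 2027.
The last day of the response period: 3 business days after Sunday, 1 August 2027, skipping weekends — Aug 2, Aug 3, Aug 4 — lands on Wednesday, 4 August 2027.
The last day of the appeal period: 4 August 2027 + 15 days = 19 August 2027.
The date cancellation becomes effective: 19 August 2027 + 5 days = 24 August 2027.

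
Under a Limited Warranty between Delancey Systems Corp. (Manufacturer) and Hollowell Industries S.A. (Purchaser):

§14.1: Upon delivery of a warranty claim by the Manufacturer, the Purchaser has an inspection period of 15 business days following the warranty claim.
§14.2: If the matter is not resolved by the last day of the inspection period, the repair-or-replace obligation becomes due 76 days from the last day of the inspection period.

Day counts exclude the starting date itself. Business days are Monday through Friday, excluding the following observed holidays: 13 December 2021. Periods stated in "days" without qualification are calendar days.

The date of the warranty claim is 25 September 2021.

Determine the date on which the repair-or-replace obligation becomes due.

The last day of the inspection period: 15 business days after Saturday, 25 September 2021, skipping weekends — Sep 27, Sep 28, Sep 29, Sep 30, …, Oct 13, Oct 14, Oct 15 — lands on Friday, 15 October 2021.
Adding 76 calendar days to 15 October 2021 gives 30 December 2021, which is the date on which the repair-or-replace obligation becomes due.

30 December 2021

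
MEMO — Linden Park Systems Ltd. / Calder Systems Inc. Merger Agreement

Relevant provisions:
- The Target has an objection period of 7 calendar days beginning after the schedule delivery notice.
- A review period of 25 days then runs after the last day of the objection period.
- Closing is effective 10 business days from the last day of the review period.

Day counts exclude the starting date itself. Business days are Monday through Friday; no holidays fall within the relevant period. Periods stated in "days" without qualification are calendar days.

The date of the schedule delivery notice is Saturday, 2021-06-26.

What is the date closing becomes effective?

Adding 7 calendar days to 2021-06-26 gives 2021-07-03, which is the last day of the objection period.
The last day of the review period: 2021-07-03 + 25 days = 2021-07-28.
The date closing becomes effective: 10 business days after Wednesday, 2021-07-28, skipping weekends — Jul 29, Jul 30, Aug 2, Aug 3, Aug 4, Aug 5, Aug 6, Aug 9, Aug 10, Aug 11 — lands on Wednesday, 2021-08-11.

2021-08-11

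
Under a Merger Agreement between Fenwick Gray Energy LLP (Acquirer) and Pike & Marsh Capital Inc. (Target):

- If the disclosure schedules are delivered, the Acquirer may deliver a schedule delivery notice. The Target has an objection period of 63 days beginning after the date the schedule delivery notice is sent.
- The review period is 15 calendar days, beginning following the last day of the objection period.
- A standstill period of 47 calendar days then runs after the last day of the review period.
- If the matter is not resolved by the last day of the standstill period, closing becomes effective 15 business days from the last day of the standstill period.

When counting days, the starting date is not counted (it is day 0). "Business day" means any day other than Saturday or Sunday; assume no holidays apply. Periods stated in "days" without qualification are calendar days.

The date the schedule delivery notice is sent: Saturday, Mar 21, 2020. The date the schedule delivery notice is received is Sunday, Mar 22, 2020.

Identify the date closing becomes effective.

The last day of the objection period: 63 calendar days after Mar 21, 2020 is May 23, 2020.
The last day of the review period: 15 calendar days after May 23, 2020 is Jun 7, 2020.
The last day of the standstill period: Jun 7, 2020 + 47 days = Jul 24, 2020.
From Friday, Jul 24, 2020, 15 business days (Jul 27, Jul 28, Jul 29, Jul 30, …, Aug 12, Aug 13, Aug 14, skipping weekends) brings us to Friday, Aug 14, 2020, which is the date closing becomes effective.

Aug 14, 2020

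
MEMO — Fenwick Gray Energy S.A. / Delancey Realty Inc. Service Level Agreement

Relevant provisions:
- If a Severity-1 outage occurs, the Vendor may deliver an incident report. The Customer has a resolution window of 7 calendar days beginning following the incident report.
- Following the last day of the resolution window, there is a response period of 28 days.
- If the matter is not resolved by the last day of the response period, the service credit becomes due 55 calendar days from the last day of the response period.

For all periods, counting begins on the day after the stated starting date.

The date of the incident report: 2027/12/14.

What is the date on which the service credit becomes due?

2028/03/13

Adding 7 calendar days to 2027/12/14 gives 2027/12/21, which is the last day of the resolution window.
The last day of the response period: 2027/12/21 + 28 days = 2028/01/18.
The date on which the service credit becomes due: 55 calendar days after 2028/01/18 is 2028/03/13.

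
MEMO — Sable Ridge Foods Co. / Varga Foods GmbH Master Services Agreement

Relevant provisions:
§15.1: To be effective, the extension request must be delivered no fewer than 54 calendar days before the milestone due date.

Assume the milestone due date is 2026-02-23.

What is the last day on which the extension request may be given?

2025-12-31

Counting back 54 calendar days from 2026-02-23 gives 2025-12-31.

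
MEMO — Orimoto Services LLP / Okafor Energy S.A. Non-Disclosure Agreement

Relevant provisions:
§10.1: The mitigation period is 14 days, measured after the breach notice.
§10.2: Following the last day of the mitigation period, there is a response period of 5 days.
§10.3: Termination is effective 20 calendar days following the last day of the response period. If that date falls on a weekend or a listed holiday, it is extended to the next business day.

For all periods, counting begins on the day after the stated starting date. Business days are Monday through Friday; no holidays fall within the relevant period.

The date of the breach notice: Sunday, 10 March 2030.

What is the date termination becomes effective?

18 April 2030

Adding 14 calendar days to 10 March 2030 gives 24 March 2030, which is the last day of the mitigation period.
The last day of the response period: 5 calendar days after 24 March 2030 is 29 March 2030.
The date termination becomes effective: 29 March 2030 + 20 days = 18 April 2030. 18 April 2030 is a Thursday, so no roll-forward applies.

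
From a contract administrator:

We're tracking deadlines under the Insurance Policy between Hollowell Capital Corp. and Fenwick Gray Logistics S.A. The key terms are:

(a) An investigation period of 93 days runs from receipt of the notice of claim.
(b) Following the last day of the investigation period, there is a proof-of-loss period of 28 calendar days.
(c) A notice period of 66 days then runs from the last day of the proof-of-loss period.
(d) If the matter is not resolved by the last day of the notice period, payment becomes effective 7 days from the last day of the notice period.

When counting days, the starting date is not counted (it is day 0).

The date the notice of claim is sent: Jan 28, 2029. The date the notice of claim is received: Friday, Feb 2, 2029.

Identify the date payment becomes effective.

Aug 15, 2029

Adding 93 calendar days to Feb 2, 2029 gives May 6, 2029, which is the last day of the investigation period.
The last day of the proof-of-loss period: May 6, 2029 + 28 days = Jun 3, 2029.
Adding 66 calendar days to Jun 3, 2029 gives Aug 8, 2029, which is the last day of the notice period.
The date payment becomes effective: 7 calendar days after Aug 8, 2029 is Aug 15, 2029.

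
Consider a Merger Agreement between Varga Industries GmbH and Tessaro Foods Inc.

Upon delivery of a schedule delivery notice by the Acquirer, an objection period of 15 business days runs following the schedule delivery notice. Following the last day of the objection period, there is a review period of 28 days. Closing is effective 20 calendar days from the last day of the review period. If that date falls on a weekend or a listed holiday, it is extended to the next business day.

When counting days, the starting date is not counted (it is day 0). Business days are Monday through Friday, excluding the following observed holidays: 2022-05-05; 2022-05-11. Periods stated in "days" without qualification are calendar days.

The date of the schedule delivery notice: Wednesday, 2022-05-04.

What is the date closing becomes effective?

From Wednesday, 2022-05-04, 15 business days (May 6, May 9, May 10, May 12, …, May 25, May 26, May 27, skipping weekends and the listed holidays on May 5, May 11) brings us to Friday, 2022-05-27, which is the last day of the objection period.
Adding 28 calendar days to 2022-05-27 gives 2022-06-24, which is the last day of the review period.
The date closing becomes effective: 20 calendar days after 2022-06-24 is 2022-07-14. 2022-07-14 is a Thursday and is not a listed holiday, so no roll-forward applies.

2022-07-14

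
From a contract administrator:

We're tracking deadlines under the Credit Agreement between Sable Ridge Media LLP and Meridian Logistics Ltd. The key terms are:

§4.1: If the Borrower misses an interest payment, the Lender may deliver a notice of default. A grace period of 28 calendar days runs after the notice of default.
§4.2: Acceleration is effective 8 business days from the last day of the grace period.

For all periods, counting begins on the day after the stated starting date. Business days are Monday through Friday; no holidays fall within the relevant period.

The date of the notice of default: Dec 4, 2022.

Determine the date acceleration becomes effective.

Adding 28 calendar days to Dec 4, 2022 gives Jan 1, 2023, which is the last day of the grace period.
The date acceleration becomes effective: 8 business days after Sunday, Jan 1, 2023, skipping weekends — Jan 2, Jan 3, Jan 4, Jan 5, Jan 6, Jan 9, Jan 10, Jan 11 — lands on Wednesday, Jan 11, 2023.

Jan 11, 2023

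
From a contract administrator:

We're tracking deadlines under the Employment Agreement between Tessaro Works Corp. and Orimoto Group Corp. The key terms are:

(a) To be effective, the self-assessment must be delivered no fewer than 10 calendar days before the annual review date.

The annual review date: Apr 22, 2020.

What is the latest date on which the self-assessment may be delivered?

Counting back 10 calendar days from Apr 22, 2020 gives Apr 12, 2020.

Apr 12, 2020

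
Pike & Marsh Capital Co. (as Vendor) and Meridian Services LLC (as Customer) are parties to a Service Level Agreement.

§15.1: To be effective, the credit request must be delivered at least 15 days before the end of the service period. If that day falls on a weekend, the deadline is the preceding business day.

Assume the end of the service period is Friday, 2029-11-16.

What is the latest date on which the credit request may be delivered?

2029-11-01

2029-11-16 minus 15 days is 2029-11-01. That is a Thursday, so no adjustment is needed.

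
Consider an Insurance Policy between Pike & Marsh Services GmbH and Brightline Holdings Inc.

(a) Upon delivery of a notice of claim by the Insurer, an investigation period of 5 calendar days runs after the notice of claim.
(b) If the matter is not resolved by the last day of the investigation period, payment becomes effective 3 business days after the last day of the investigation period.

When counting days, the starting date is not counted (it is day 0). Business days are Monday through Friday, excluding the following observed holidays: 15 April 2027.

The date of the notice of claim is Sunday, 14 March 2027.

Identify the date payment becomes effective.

The last day of the investigation period: 14 March 2027 + 5 days = 19 March 2027.
The date payment becomes effective: counting 3 business days from Friday, 19 March 2027 (Mar 22, Mar 23, Mar 24, skipping weekends) reaches Wednesday, 24 March 2027.

24 March 2027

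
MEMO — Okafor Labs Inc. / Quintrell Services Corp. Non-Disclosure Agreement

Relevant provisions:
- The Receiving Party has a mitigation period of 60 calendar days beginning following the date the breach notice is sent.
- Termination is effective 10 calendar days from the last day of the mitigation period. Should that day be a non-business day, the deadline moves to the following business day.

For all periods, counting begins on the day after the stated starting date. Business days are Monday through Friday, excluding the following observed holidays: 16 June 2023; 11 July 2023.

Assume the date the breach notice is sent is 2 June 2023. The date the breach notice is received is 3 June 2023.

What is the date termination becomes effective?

11 August 2023

Adding 60 calendar days to 2 June 2023 gives 1 August 2023, which is the last day of the mitigation period.
The date termination becomes effective: 1 August 2023 + 10 days = 11 August 2023. 11 August 2023 is a Friday and is not a listed holiday, so no roll-forward applies.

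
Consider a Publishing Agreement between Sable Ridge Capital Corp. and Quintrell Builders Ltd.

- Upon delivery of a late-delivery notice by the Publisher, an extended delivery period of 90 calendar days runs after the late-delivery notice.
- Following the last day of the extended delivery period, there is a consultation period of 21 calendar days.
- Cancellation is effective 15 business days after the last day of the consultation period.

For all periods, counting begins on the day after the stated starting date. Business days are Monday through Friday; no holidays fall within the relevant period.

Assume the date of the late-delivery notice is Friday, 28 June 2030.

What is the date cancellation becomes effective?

7 November 2030

Adding 90 calendar days to 28 June 2030 gives 26 September 2030, which is the last day of the extended delivery period.
Adding 21 calendar days to 26 September 2030 gives 17 October 2030, which is the last day of the consultation period.
From Thursday, 17 October 2030, 15 business days (Oct 18, Oct 21, Oct 22, Oct 23, …, Nov 5, Nov 6, Nov 7, skipping weekends) brings us to Thursday, 7 November 2030, which is the date cancellation becomes effective.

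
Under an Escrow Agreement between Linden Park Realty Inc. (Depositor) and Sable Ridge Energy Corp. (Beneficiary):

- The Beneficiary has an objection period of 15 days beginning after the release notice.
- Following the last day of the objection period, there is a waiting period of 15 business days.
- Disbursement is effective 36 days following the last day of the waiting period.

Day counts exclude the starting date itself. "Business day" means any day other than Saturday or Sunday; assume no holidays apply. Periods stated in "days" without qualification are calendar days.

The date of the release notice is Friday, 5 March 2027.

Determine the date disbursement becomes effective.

The last day of the objection period: 5 March 2027 + 15 days = 20 March 2027.
The last day of the waiting period: 15 business days after Saturday, 20 March 2027, skipping weekends — Mar 22, Mar 23, Mar 24, Mar 25, …, Apr 7, Apr 8, Apr 9 — lands on Friday, 9 April 2027.
Adding 36 calendar days to 9 April 2027 gives 15 May 2027, which is the date disbursement becomes effective.

15 May 2027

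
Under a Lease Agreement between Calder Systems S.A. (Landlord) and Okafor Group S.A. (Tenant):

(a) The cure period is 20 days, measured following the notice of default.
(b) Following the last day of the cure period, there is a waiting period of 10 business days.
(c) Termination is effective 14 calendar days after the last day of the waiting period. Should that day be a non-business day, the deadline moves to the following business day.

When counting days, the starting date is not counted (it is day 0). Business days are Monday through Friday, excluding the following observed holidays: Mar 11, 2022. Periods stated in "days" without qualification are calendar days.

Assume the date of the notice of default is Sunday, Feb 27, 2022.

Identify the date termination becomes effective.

Apr 15, 2022

Adding 20 calendar days to Feb 27, 2022 gives Mar 19, 2022, which is the last day of the cure period.
The last day of the waiting period: 10 business days after Saturday, Mar 19, 2022, skipping weekends — Mar 21, Mar 22, Mar 23, Mar 24, Mar 25, Mar 28, Mar 29, Mar 30, Mar 31, Apr 1 — lands on Friday, Apr 1, 2022.
Adding 14 calendar days to Apr 1, 2022 gives Apr 15, 2022, which is the date termination becomes effective. Apr 15, 2022 is a Friday and is not a listed holiday, so no roll-forward applies.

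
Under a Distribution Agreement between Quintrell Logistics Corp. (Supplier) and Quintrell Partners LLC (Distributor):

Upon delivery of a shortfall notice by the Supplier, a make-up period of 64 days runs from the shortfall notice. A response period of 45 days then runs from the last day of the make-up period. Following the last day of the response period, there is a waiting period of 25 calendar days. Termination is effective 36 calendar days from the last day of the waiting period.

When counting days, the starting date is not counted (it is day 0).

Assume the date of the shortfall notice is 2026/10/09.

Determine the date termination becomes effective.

2027/03/28

The last day of the make-up period: 2026/10/09 + 64 days = 2026/12/12.
The last day of the response period: 2026/12/12 + 45 days = 2027/01/26.
Adding 25 calendar days to 2027/01/26 gives 2027/02/20, which is the last day of the waiting period.
The date termination becomes effective: 2027/02/20 + 36 days = 2027/03/28.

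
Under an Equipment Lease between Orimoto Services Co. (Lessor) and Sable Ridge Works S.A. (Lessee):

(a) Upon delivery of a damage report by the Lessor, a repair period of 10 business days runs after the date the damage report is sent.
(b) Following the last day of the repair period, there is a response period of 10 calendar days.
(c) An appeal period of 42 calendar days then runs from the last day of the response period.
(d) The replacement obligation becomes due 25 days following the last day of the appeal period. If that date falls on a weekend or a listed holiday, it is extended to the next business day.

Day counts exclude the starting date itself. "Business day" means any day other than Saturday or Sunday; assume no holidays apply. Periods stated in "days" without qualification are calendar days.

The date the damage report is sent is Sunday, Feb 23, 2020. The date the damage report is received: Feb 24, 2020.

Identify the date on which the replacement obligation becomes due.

May 22, 2020

From Sunday, Feb 23, 2020, 10 business days (Feb 24, Feb 25, Feb 26, Feb 27, Feb 28, Mar 2, Mar 3, Mar 4, Mar 5, Mar 6, skipping weekends) brings us to Friday, Mar 6, 2020, which is the last day of the repair period.
Adding 10 calendar days to Mar 6, 2020 gives Mar 16, 2020, which is the last day of the response period.
The last day of the appeal period: 42 calendar days after Mar 16, 2020 is Apr 27, 2020.
The date on which the replacement obligation becomes due: 25 calendar days after Apr 27, 2020 is May 22, 2020. May 22, 2020 is a Friday, so no roll-forward applies.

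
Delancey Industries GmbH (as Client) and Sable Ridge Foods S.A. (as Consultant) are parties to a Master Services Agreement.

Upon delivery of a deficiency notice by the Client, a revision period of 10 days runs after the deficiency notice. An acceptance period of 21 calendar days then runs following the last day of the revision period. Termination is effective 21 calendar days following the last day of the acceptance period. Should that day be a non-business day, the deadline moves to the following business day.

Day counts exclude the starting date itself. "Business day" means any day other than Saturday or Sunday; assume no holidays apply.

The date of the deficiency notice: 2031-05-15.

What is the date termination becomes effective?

2031-07-07

Adding 10 calendar days to 2031-05-15 gives 2031-05-25, which is the last day of the revision period.
Adding 21 calendar days to 2031-05-25 gives 2031-06-15, which is the last day of the acceptance period.
The date termination becomes effective: 2031-06-15 + 21 days = 2031-07-06. That falls on a Sunday, so it rolls to the next business day, Monday, 2031-07-07.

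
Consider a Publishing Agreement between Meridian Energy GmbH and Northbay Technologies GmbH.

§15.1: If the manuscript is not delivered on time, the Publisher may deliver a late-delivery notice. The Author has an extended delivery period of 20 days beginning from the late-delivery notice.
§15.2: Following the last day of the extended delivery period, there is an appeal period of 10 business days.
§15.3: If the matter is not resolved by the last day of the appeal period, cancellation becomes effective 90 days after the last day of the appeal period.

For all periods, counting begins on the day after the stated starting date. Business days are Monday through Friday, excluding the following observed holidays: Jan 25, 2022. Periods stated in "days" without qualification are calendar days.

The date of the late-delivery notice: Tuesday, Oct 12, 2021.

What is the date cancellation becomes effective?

Feb 13, 2022

The last day of the extended delivery period: 20 calendar days after Oct 12, 2021 is Nov 1, 2021.
From Monday, Nov 1, 2021, 10 business days (Nov 2, Nov 3, Nov 4, Nov 5, Nov 8, Nov 9, Nov 10, Nov 11, Nov 12, Nov 15, skipping weekends) brings us to Monday, Nov 15, 2021, which is the last day of the appeal period.
The date cancellation becomes effective: Nov 15, 2021 + 90 days = Feb 13, 2022.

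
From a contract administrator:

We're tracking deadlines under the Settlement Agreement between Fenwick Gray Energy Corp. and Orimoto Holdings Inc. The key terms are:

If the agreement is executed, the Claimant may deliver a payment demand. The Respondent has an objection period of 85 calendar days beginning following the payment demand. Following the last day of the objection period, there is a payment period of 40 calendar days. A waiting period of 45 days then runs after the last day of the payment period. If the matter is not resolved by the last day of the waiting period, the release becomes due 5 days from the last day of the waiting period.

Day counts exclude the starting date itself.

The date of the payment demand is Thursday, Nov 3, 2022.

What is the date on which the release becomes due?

Apr 27, 2023

Adding 85 calendar days to Nov 3, 2022 gives Jan 27, 2023, which is the last day of the objection period.
The last day of the payment period: Jan 27, 2023 + 40 days = Mar 8, 2023.
The last day of the waiting period: Mar 8, 2023 + 45 days = Apr 22, 2023.
The date on which the release becomes due: Apr 22, 2023 + 5 days = Apr 27, 2023.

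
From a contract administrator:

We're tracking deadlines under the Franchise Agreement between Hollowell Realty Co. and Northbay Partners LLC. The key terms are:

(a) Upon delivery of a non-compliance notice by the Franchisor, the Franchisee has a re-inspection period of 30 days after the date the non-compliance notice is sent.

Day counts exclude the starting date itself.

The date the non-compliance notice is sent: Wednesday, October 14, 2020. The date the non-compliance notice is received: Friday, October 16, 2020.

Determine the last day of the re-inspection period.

November 13, 2020

Adding 30 calendar days to October 14, 2020 gives November 13, 2020, which is the last day of the re-inspection period.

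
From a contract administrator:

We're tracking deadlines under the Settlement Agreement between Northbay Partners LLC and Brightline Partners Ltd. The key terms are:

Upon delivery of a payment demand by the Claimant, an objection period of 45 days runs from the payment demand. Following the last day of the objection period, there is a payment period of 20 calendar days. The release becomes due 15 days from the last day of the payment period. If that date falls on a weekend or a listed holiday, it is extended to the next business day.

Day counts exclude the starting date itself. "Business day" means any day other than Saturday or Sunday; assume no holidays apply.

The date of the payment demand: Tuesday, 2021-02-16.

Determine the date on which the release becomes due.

Adding 45 calendar days to 2021-02-16 gives 2021-04-02, which is the last day of the objection period.
Adding 20 calendar days to 2021-04-02 gives 2021-04-22, which is the last day of the payment period.
The date on which the release becomes due: 15 calendar days after 2021-04-22 is 2021-05-07. 2021-05-07 is a Friday, so no roll-forward applies.

2021-05-07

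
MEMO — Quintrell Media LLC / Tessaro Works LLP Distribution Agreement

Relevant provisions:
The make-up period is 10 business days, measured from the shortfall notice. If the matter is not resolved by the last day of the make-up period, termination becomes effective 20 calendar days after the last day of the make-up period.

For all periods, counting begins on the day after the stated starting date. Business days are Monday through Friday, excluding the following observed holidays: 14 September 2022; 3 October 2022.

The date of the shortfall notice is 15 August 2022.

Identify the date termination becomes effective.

The last day of the make-up period: 10 business days after Monday, 15 August 2022, skipping weekends — Aug 16, Aug 17, Aug 18, Aug 19, Aug 22, Aug 23, Aug 24, Aug 25, Aug 26, Aug 29 — lands on Monday, 29 August 2022.
Adding 20 calendar days to 29 August 2022 gives 18 September 2022, which is the date termination becomes effective.

18 September 2022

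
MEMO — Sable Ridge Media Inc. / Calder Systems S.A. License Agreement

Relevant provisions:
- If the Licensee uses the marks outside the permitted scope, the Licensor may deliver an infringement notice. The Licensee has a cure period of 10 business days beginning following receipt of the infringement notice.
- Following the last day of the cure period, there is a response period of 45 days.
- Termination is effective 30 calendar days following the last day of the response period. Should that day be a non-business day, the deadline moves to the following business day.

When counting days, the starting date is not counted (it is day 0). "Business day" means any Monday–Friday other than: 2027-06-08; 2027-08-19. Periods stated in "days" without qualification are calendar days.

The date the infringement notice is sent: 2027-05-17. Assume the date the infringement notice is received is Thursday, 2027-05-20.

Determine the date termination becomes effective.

The last day of the cure period: 10 business days after Thursday, 2027-05-20, skipping weekends — May 21, May 24, May 25, May 26, May 27, May 28, May 31, Jun 1, Jun 2, Jun 3 — lands on Thursday, 2027-06-03.
The last day of the response period: 45 calendar days after 2027-06-03 is 2027-07-18.
The date termination becomes effective: 30 calendar days after 2027-07-18 is 2027-08-17. 2027-08-17 is a Tuesday and is not a listed holiday, so no roll-forward applies.

2027-08-17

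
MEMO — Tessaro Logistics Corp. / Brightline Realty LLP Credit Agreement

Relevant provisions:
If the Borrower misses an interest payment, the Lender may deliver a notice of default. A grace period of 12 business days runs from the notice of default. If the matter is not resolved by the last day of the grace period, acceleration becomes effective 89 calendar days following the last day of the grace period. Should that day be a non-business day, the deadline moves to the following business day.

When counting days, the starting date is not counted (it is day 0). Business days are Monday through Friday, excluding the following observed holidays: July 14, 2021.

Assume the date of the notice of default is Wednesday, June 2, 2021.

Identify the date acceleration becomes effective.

The last day of the grace period: 12 business days after Wednesday, June 2, 2021, skipping weekends — Jun 3, Jun 4, Jun 7, Jun 8, …, Jun 16, Jun 17, Jun 18 — lands on Friday, June 18, 2021.
Adding 89 calendar days to June 18, 2021 gives September 15, 2021, which is the date acceleration becomes effective. September 15, 2021 is a Wednesday and is not a listed holiday, so no roll-forward applies.

September 15, 2021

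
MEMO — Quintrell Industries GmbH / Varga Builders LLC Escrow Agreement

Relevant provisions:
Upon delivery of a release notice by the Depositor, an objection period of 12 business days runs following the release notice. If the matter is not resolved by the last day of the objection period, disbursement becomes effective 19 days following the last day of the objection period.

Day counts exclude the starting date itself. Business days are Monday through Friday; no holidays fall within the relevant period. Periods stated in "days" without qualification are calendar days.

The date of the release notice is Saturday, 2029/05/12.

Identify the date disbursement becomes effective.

2029/06/17

The last day of the objection period: counting 12 business days from Saturday, 2029/05/12 (May 14, May 15, May 16, May 17, …, May 25, May 28, May 29, skipping weekends) reaches Tuesday, 2029/05/29.
The date disbursement becomes effective: 19 calendar days after 2029/05/29 is 2029/06/17.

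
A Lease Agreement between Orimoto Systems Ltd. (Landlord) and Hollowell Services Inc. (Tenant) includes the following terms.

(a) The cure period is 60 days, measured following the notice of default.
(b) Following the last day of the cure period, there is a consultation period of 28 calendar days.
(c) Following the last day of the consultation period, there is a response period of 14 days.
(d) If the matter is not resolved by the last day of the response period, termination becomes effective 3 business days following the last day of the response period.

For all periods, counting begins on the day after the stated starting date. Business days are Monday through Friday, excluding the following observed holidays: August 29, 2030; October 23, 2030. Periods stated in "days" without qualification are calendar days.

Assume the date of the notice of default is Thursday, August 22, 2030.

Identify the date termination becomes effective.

December 5, 2030

The last day of the cure period: August 22, 2030 + 60 days = October 21, 2030.
The last day of the consultation period: October 21, 2030 + 28 days = November 18, 2030.
The last day of the response period: November 18, 2030 + 14 days = December 2, 2030.
The date termination becomes effective: 3 business days after Monday, December 2, 2030, skipping weekends — Dec 3, Dec 4, Dec 5 — lands on Thursday, December 5, 2030.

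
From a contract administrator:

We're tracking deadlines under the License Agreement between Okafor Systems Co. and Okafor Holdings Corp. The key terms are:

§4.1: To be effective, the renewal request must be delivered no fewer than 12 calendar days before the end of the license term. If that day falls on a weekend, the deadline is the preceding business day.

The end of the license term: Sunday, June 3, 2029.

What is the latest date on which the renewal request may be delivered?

June 3, 2029 minus 12 days is May 22, 2029. That is a Tuesday, so no adjustment is needed.

May 22, 2029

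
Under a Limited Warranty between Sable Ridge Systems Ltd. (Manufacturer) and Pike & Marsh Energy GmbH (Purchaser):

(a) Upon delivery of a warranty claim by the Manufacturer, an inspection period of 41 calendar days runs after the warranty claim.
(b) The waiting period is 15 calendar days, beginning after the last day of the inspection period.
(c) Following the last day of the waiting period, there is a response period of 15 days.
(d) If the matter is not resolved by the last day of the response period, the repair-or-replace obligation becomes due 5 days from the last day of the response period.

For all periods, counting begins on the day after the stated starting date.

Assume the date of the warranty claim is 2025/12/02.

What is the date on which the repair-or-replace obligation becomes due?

The last day of the inspection period: 2025/12/02 + 41 days = 2026/01/12.
Adding 15 calendar days to 2026/01/12 gives 2026/01/27, which is the last day of the waiting period.
Adding 15 calendar days to 2026/01/27 gives 2026/02/11, which is the last day of the response period.
Adding 5 calendar days to 2026/02/11 gives 2026/02/16, which is the date on which the repair-or-replace obligation becomes due.

2026/02/16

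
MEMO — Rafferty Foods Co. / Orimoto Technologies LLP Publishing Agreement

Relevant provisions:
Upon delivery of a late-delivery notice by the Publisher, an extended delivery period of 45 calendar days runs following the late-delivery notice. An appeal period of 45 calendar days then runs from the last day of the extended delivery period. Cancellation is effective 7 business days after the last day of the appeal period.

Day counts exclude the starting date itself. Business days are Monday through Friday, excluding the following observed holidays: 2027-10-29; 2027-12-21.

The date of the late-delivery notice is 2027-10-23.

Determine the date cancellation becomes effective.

2028-02-01

The last day of the extended delivery period: 2027-10-23 + 45 days = 2027-12-07.
Adding 45 calendar days to 2027-12-07 gives 2028-01-21, which is the last day of the appeal period.
The date cancellation becomes effective: 7 business days after Friday, 2028-01-21, skipping weekends — Jan 24, Jan 25, Jan 26, Jan 27, Jan 28, Jan 31, Feb 1 — lands on Tuesday, 2028-02-01.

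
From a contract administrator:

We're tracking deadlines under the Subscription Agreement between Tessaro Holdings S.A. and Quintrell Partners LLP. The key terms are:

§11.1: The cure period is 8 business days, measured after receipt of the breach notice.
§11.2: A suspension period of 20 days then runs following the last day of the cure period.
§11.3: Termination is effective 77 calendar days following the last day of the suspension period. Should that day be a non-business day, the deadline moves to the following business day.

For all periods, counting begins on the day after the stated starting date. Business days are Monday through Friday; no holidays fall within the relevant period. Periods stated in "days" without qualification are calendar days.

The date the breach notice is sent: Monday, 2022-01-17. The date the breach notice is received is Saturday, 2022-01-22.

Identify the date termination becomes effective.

2022-05-10

From Saturday, 2022-01-22, 8 business days (Jan 24, Jan 25, Jan 26, Jan 27, Jan 28, Jan 31, Feb 1, Feb 2, skipping weekends) brings us to Wednesday, 2022-02-02, which is the last day of the cure period.
The last day of the suspension period: 2022-02-02 + 20 days = 2022-02-22.
The date termination becomes effective: 77 calendar days after 2022-02-22 is 2022-05-10. 2022-05-10 is a Tuesday, so no roll-forward applies.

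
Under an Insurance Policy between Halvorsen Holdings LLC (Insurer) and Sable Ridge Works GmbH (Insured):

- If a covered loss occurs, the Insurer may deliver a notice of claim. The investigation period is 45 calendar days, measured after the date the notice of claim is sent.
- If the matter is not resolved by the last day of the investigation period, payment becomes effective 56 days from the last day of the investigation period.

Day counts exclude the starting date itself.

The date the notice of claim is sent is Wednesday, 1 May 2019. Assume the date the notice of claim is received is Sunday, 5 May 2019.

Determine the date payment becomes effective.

10 August 2019

The last day of the investigation period: 45 calendar days after 1 May 2019 is 15 June 2019.
Adding 56 calendar days to 15 June 2019 gives 10 August 2019, which is the date payment becomes effective.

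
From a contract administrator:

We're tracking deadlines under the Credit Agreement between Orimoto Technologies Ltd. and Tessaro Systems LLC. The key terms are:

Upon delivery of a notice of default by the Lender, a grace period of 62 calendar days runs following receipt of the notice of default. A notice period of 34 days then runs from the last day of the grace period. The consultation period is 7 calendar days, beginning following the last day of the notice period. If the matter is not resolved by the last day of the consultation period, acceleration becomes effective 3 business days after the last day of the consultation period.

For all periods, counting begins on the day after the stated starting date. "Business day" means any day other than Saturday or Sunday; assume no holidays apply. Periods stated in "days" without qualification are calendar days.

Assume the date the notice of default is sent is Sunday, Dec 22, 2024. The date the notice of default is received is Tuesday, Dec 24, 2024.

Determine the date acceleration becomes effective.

Adding 62 calendar days to Dec 24, 2024 gives Feb 24, 2025, which is the last day of the grace period.
Adding 34 calendar days to Feb 24, 2025 gives Mar 30, 2025, which is the last day of the notice period.
Adding 7 calendar days to Mar 30, 2025 gives Apr 6, 2025, which is the last day of the consultation period.
The date acceleration becomes effective: counting 3 business days from Sunday, Apr 6, 2025 (Apr 7, Apr 8, Apr 9, skipping weekends) reaches Wednesday, Apr 9, 2025.

Apr 9, 2025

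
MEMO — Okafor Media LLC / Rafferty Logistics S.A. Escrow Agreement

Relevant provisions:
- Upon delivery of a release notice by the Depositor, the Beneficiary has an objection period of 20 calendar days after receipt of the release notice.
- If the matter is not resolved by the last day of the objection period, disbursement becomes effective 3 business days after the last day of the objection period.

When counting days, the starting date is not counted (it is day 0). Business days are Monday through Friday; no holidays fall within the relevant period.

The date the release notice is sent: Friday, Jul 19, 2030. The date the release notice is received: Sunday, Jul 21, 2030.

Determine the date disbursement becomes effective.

Aug 14, 2030

The last day of the objection period: 20 calendar days after Jul 21, 2030 is Aug 10, 2030.
The date disbursement becomes effective: 3 business days after Saturday, Aug 10, 2030, skipping weekends — Aug 12, Aug 13, Aug 14 — lands on Wednesday, Aug 14, 2030.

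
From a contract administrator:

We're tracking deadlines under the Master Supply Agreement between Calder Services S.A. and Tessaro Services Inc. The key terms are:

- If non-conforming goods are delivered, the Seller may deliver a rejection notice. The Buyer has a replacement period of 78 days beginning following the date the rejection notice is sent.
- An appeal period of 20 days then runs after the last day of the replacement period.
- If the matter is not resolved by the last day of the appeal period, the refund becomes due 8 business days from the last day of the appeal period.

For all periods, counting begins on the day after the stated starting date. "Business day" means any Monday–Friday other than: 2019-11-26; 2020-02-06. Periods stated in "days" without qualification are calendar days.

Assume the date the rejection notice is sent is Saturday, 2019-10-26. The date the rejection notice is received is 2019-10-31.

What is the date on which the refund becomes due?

2020-02-13

The last day of the replacement period: 2019-10-26 + 78 days = 2020-01-12.
The last day of the appeal period: 2020-01-12 + 20 days = 2020-02-01.
The date on which the refund becomes due: 8 business days after Saturday, 2020-02-01, skipping weekends and the listed holiday on Feb 6 — Feb 3, Feb 4, Feb 5, Feb 7, Feb 10, Feb 11, Feb 12, Feb 13 — lands on Thursday, 2020-02-13.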